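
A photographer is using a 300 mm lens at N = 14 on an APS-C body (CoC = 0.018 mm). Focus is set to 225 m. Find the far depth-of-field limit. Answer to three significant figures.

Hyperfocal distance H = f²/(N·c) + f = 300²/(14 × 0.018) + 300 = 90000/0.252 + 300 ≈ 357442.9 mm ≈ 357.4 m.
Far limit Df = s·(H − f)/(H − s) = 225000 × (357442.9 − 300) / (357442.9 − 225000) = 225000 × 357142.9 / 132442.9 ≈ 606731 mm ≈ 607 m.

607 m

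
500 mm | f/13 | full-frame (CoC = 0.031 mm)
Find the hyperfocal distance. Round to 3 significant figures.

Hyperfocal distance H = f²/(N·c) + f = 500²/(13 × 0.031) + 500 = 250000/0.403 + 500 ≈ 620847.4 mm ≈ 621 m.

621 m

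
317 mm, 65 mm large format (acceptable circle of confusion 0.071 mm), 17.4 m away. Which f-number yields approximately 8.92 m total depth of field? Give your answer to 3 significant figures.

f/20

Write h = H − f = f²/(N·c). The thin-lens limits are Dn = s·h/(h + (s−f)) and Df = s·h/(h − (s−f)), so DoF = Df − Dn = 2·s·(s−f)·h / (h² − (s−f)²).
That is a quadratic in h: DoF·h² − 2·s·(s−f)·h − DoF·(s−f)² = 0 ⇒ h = (s−f)·(s + √(s² + DoF²)) / DoF = 17083 × (17400 + √(17400² + 8920²)) / 8920 = 17083 × (17400 + 19553.2) / 8920 ≈ 70770 mm.
Then N = f²/(c·h) = 317² / (0.071 × 70770) = 100489 / 5024.7 ≈ 20.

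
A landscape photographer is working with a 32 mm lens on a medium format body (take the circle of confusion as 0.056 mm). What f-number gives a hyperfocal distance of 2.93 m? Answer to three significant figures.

Rearrange H = f²/(N·c) + f for N: N = f² / ((H − f)·c).
N = 32² / ((2930 − 32) × 0.056) = 1024 / 162.3 ≈ 6.31.

f/6.31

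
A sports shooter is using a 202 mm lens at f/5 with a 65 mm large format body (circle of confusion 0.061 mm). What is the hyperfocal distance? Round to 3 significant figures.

134 m

Hyperfocal distance H = f²/(N·c) + f = 202²/(5 × 0.061) + 202 = 40804/0.305 + 202 ≈ 133985.6 mm ≈ 134 m.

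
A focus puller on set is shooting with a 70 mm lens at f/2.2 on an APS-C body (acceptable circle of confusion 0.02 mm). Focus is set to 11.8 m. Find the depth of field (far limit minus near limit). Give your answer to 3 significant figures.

2.51 m

Hyperfocal distance H = f²/(N·c) + f = 70²/(2.2 × 0.02) + 70 = 4900/0.044 + 70 ≈ 111433.6 mm ≈ 111.4 m.
Near limit Dn = s·(H − f)/(H + s − 2f) = 11800 × (111433.6 − 70) / (111433.6 + 11800 − 2 × 70) = 11800 × 111363.6 / 123093.6 ≈ 10675.5 mm.
Far limit Df = s·(H − f)/(H − s) = 11800 × (111433.6 − 70) / (111433.6 − 11800) = 11800 × 111363.6 / 99633.6 ≈ 13189.2 mm.
Depth of field = Df − Dn = 13189.2 − 10675.5 ≈ 2513.7 mm ≈ 2.51 m.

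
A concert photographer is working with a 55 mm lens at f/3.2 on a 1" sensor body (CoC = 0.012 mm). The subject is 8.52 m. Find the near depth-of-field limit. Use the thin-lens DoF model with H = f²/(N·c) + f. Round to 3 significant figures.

7.69 m

Hyperfocal distance H = f²/(N·c) + f = 55²/(3.2 × 0.012) + 55 = 3025/0.0384 + 55 ≈ 78831.0 mm ≈ 78.83 m.
Near limit Dn = s·(H − f)/(H + s − 2f) = 8520 × (78831.0 − 55) / (78831.0 + 8520 − 2 × 55) = 8520 × 78776.0 / 87241.0 ≈ 7693.3 mm ≈ 7.69 m.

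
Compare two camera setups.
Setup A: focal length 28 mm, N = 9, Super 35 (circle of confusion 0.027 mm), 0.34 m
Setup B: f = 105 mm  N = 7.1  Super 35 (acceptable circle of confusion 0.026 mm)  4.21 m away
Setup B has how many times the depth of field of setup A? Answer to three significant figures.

8.76

Setup A: H = 28²/(9×0.027) + 28 ≈ 3254.3 mm; DoF = Df − Dn = 376.399 − 310.020 ≈ 66.379 mm.
Setup B: H = 105²/(7.1×0.026) + 105 ≈ 59828.7 mm; DoF = Df − Dn = 4520.72 − 3939.24 ≈ 581.48 mm.
Ratio = 581.48 / 66.379 ≈ 8.76.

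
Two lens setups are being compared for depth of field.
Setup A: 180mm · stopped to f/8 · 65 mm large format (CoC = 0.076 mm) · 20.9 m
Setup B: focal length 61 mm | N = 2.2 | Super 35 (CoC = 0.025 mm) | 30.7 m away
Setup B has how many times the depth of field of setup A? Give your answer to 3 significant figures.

Setup A: H = 180²/(8×0.076) + 180 ≈ 53469.5 mm; DoF = Df − Dn = 34196 − 15049 ≈ 19147 mm.
Setup B: H = 61²/(2.2×0.025) + 61 ≈ 67715.5 mm; DoF = Df − Dn = 56111 − 21131 ≈ 34980 mm.
Ratio = 34980 / 19147 ≈ 1.83.

1.83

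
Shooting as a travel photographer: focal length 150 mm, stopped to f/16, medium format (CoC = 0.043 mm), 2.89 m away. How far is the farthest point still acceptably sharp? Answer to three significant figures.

3.15 m

Hyperfocal distance H = f²/(N·c) + f = 150²/(16 × 0.043) + 150 = 22500/0.688 + 150 ≈ 32853.5 mm ≈ 32.85 m.
Far limit Df = s·(H − f)/(H − s) = 2890 × (32853.5 − 150) / (32853.5 − 2890) = 2890 × 32703.5 / 29963.5 ≈ 3154.3 mm ≈ 3.15 m.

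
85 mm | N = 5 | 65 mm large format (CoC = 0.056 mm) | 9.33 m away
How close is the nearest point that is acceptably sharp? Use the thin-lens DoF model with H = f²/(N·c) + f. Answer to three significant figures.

6.87 m

Hyperfocal distance H = f²/(N·c) + f = 85²/(5 × 0.056) + 85 = 7225/0.28 + 85 ≈ 25888.6 mm ≈ 25.89 m.
Near limit Dn = s·(H − f)/(H + s − 2f) = 9330 × (25888.6 − 85) / (25888.6 + 9330 − 2 × 85) = 9330 × 25803.6 / 35048.6 ≈ 6869.0 mm ≈ 6.87 m.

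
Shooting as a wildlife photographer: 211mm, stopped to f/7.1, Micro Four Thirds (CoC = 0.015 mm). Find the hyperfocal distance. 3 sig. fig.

Hyperfocal distance H = f²/(N·c) + f = 211²/(7.1 × 0.015) + 211 = 44521/0.1065 + 211 ≈ 418248.6 mm ≈ 418 m.

418 m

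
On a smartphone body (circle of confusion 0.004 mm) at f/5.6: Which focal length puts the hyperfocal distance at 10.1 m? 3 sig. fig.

15.0 mm

From H = f²/(N·c) + f, with f ≪ H: f ≈ √(H·N·c) = √(10100 × 5.6 × 0.004) = √226.24 ≈ 15.04 mm.
The +f correction barely moves this — solving exactly, f² + N·c·f − N·c·H = 0 ⇒ f = (−N·c + √((N·c)² + 4·N·c·H))/2 = (−0.0224 + √904.96)/2 ≈ 15.030 mm, so f ≈ 15.0 mm.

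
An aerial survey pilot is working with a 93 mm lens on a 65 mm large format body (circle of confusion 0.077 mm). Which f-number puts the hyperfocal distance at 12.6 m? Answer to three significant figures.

Rearrange H = f²/(N·c) + f for N: N = f² / ((H − f)·c).
N = 93² / ((12600 − 93) × 0.077) = 8649 / 963.0 ≈ 8.98.

f/8.98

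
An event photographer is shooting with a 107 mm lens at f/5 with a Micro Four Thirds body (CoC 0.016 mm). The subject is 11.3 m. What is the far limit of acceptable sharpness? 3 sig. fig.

Hyperfocal distance H = f²/(N·c) + f = 107²/(5 × 0.016) + 107 = 11449/0.08 + 107 ≈ 143219.5 mm ≈ 143.2 m.
Far limit Df = s·(H − f)/(H − s) = 11300 × (143219.5 − 107) / (143219.5 − 11300) = 11300 × 143112.5 / 131919.5 ≈ 12259 mm ≈ 12.3 m.

12.3 m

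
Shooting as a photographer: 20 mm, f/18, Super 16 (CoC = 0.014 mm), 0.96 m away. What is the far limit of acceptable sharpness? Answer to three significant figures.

Hyperfocal distance H = f²/(N·c) + f = 20²/(18 × 0.014) + 20 = 400/0.252 + 20 ≈ 1607.3 mm ≈ 1.607 m.
Far limit Df = s·(H − f)/(H − s) = 960 × (1607.3 − 20) / (1607.3 − 960) = 960 × 1587.3 / 647.3 ≈ 2354.1 mm ≈ 2.35 m.

2.35 m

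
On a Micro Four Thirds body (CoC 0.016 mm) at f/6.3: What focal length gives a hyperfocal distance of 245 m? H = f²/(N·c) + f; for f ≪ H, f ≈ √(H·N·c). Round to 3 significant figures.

From H = f²/(N·c) + f, with f ≪ H: f ≈ √(H·N·c) = √(245000 × 6.3 × 0.016) = √24696 ≈ 157.1 mm.
The +f correction barely moves this — solving exactly, f² + N·c·f − N·c·H = 0 ⇒ f = (−N·c + √((N·c)² + 4·N·c·H))/2 = (−0.1008 + √98784)/2 ≈ 157.10 mm, so f ≈ 157 mm.

157 mm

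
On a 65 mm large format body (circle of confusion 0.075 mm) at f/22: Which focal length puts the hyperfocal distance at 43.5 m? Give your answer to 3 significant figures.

267 mm

From H = f²/(N·c) + f, with f ≪ H: f ≈ √(H·N·c) = √(43500 × 22 × 0.075) = √71775 ≈ 267.9 mm.
Exact: f² + N·c·f − N·c·H = 0 ⇒ f = (−N·c + √((N·c)² + 4·N·c·H))/2 = (−1.65 + √287103)/2 ≈ 267.08 mm ≈ 267 mm.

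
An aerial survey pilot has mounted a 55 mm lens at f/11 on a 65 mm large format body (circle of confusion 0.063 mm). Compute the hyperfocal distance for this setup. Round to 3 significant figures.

Hyperfocal distance H = f²/(N·c) + f = 55²/(11 × 0.063) + 55 = 3025/0.693 + 55 ≈ 4420.1 mm ≈ 4.42 m.

4.42 m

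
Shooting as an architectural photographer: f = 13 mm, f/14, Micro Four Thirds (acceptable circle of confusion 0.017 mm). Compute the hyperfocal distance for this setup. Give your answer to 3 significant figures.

0.723 m

Hyperfocal distance H = f²/(N·c) + f = 13²/(14 × 0.017) + 13 = 169/0.238 + 13 ≈ 723.1 mm ≈ 0.723 m.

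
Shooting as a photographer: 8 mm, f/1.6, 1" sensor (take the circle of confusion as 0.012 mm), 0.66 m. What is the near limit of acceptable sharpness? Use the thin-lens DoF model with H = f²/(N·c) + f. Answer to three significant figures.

0.552 m

Hyperfocal distance H = f²/(N·c) + f = 8²/(1.6 × 0.012) + 8 = 64/0.0192 + 8 ≈ 3341.3 mm ≈ 3.341 m.
Near limit Dn = s·(H − f)/(H + s − 2f) = 660 × (3341.3 − 8) / (3341.3 + 660 − 2 × 8) = 660 × 3333.3 / 3985.3 ≈ 552.02 mm ≈ 0.552 m.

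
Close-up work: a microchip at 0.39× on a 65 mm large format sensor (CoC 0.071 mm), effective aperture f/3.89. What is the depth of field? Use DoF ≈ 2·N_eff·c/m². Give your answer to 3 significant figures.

3.63 mm

At magnification m, DoF ≈ 2·N_eff·c/m² = 2 × 3.89 × 0.071 / 0.39² = 0.5524 / 0.1521 ≈ 3.63 mm.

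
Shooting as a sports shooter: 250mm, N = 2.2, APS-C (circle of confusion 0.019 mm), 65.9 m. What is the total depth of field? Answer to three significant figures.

Hyperfocal distance H = f²/(N·c) + f = 250²/(2.2 × 0.019) + 250 = 62500/0.0418 + 250 ≈ 1495465.3 mm ≈ 1495 m.
Near limit Dn = s·(H − f)/(H + s − 2f) = 65900 × (1495465.3 − 250) / (1495465.3 + 65900 − 2 × 250) = 65900 × 1495215.3 / 1560865.3 ≈ 63128.2 mm.
Far limit Df = s·(H − f)/(H − s) = 65900 × (1495465.3 − 250) / (1495465.3 − 65900) = 65900 × 1495215.3 / 1429565.3 ≈ 68926.3 mm.
Depth of field = Df − Dn = 68926.3 − 63128.2 ≈ 5798.1 mm ≈ 5.80 m.

5.80 m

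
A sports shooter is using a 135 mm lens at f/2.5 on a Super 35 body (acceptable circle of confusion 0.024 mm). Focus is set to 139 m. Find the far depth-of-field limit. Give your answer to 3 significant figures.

Hyperfocal distance H = f²/(N·c) + f = 135²/(2.5 × 0.024) + 135 = 18225/0.06 + 135 ≈ 303885.0 mm ≈ 303.9 m.
Far limit Df = s·(H − f)/(H − s) = 139000 × (303885.0 − 135) / (303885.0 − 139000) = 139000 × 303750.0 / 164885.0 ≈ 256065 mm ≈ 256 m.

256 m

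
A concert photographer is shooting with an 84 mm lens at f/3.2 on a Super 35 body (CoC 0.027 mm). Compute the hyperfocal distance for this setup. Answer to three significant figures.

81.8 m

Hyperfocal distance H = f²/(N·c) + f = 84²/(3.2 × 0.027) + 84 = 7056/0.0864 + 84 ≈ 81750.7 mm ≈ 81.8 m.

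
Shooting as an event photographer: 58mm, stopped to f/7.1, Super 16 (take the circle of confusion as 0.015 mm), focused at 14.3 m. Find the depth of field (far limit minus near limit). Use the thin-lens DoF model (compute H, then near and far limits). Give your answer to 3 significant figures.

16.2 m

Hyperfocal distance H = f²/(N·c) + f = 58²/(7.1 × 0.015) + 58 = 3364/0.1065 + 58 ≈ 31644.9 mm ≈ 31.64 m.
Near limit Dn = s·(H − f)/(H + s − 2f) = 14300 × (31644.9 − 58) / (31644.9 + 14300 − 2 × 58) = 14300 × 31586.9 / 45828.9 ≈ 9856 mm.
Far limit Df = s·(H − f)/(H − s) = 14300 × (31644.9 − 58) / (31644.9 − 14300) = 14300 × 31586.9 / 17344.9 ≈ 26042 mm.
Depth of field = Df − Dn = 26042 − 9856 ≈ 16186 mm ≈ 16.2 m.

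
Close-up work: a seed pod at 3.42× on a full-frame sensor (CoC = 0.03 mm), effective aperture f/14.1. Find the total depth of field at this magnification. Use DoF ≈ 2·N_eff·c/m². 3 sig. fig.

At magnification m, DoF ≈ 2·N_eff·c/m² = 2 × 14.1 × 0.03 / 3.42² = 0.846 / 11.7 ≈ 0.0723 mm.

0.0723 mm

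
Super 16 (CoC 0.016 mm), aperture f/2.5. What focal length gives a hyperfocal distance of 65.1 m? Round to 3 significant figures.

From H = f²/(N·c) + f, with f ≪ H: f ≈ √(H·N·c) = √(65100 × 2.5 × 0.016) = √2604.0 ≈ 51.03 mm.
The +f correction barely moves this — solving exactly, f² + N·c·f − N·c·H = 0 ⇒ f = (−N·c + √((N·c)² + 4·N·c·H))/2 = (−0.04 + √10416)/2 ≈ 51.009 mm, so f ≈ 51.0 mm.

51.0 mm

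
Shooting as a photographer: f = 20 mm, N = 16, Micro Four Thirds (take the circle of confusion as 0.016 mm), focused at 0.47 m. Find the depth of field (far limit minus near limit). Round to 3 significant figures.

Hyperfocal distance H = f²/(N·c) + f = 20²/(16 × 0.016) + 20 = 400/0.256 + 20 ≈ 1582.5 mm ≈ 1.583 m.
Near limit Dn = s·(H − f)/(H + s − 2f) = 470 × (1582.5 − 20) / (1582.5 + 470 − 2 × 20) = 470 × 1562.5 / 2012.5 ≈ 364.91 mm.
Far limit Df = s·(H − f)/(H − s) = 470 × (1582.5 − 20) / (1582.5 − 470) = 470 × 1562.5 / 1112.5 ≈ 660.11 mm.
Depth of field = Df − Dn = 660.11 − 364.91 ≈ 295.20 mm.

295 mm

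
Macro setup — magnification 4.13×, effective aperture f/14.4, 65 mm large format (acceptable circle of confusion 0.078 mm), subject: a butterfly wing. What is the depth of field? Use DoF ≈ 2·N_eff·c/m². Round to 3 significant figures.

At magnification m, DoF ≈ 2·N_eff·c/m² = 2 × 14.4 × 0.078 / 4.13² = 2.246 / 17.06 ≈ 0.132 mm.

0.132 mm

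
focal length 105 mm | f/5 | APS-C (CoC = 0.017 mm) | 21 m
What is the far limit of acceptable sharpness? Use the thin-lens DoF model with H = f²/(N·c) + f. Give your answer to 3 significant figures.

Hyperfocal distance H = f²/(N·c) + f = 105²/(5 × 0.017) + 105 = 11025/0.085 + 105 ≈ 129810.9 mm ≈ 129.8 m.
Far limit Df = s·(H − f)/(H − s) = 21000 × (129810.9 − 105) / (129810.9 − 21000) = 21000 × 129705.9 / 108810.9 ≈ 25033 mm ≈ 25.0 m.

25.0 m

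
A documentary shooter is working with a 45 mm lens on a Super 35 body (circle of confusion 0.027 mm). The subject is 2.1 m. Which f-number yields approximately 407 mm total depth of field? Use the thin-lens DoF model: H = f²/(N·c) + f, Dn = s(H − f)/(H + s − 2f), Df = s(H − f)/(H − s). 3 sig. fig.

f/3.50

Write h = H − f = f²/(N·c). The thin-lens limits are Dn = s·h/(h + (s−f)) and Df = s·h/(h − (s−f)), so DoF = Df − Dn = 2·s·(s−f)·h / (h² − (s−f)²).
That is a quadratic in h: DoF·h² − 2·s·(s−f)·h − DoF·(s−f)² = 0 ⇒ h = (s−f)·(s + √(s² + DoF²)) / DoF = 2055 × (2100 + √(2100² + 407²)) / 407 = 2055 × (2100 + 2139.08) / 407 ≈ 21404 mm.
Then N = f²/(c·h) = 45² / (0.027 × 21404) = 2025 / 577.90 ≈ 3.50.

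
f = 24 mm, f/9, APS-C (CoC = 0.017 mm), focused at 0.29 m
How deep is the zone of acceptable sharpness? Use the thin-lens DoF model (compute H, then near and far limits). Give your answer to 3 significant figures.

41.2 mm

Hyperfocal distance H = f²/(N·c) + f = 24²/(9 × 0.017) + 24 = 576/0.153 + 24 ≈ 3788.7 mm ≈ 3.789 m.
Near limit Dn = s·(H − f)/(H + s − 2f) = 290 × (3788.7 − 24) / (3788.7 + 290 − 2 × 24) = 290 × 3764.7 / 4030.7 ≈ 270.862 mm.
Far limit Df = s·(H − f)/(H − s) = 290 × (3788.7 − 24) / (3788.7 − 290) = 290 × 3764.7 / 3498.7 ≈ 312.048 mm.
Depth of field = Df − Dn = 312.048 − 270.862 ≈ 41.186 mm.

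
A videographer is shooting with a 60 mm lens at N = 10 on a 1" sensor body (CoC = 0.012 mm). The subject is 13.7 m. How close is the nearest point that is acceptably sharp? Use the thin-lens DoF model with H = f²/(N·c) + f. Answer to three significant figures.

Hyperfocal distance H = f²/(N·c) + f = 60²/(10 × 0.012) + 60 = 3600/0.12 + 60 ≈ 30060.0 mm ≈ 30.06 m.
Near limit Dn = s·(H − f)/(H + s − 2f) = 13700 × (30060.0 − 60) / (30060.0 + 13700 − 2 × 60) = 13700 × 30000.0 / 43640.0 ≈ 9418.0 mm ≈ 9.42 m.

9.42 m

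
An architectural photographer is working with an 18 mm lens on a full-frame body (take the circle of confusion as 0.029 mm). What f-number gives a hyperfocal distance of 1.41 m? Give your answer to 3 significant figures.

Rearrange H = f²/(N·c) + f for N: N = f² / ((H − f)·c).
N = 18² / ((1410 − 18) × 0.029) = 324 / 40.37 ≈ 8.03.

f/8.03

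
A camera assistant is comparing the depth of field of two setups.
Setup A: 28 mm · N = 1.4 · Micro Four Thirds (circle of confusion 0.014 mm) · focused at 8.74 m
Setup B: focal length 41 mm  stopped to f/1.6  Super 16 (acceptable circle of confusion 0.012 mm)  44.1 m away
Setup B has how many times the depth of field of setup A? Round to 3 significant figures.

14.9

Setup A: H = 28²/(1.4×0.014) + 28 ≈ 40028.0 mm; DoF = Df − Dn = 11173.6 − 7176.9 ≈ 3996.7 mm.
Setup B: H = 41²/(1.6×0.012) + 41 ≈ 87593.1 mm; DoF = Df − Dn = 88774 − 29337 ≈ 59437 mm.
Ratio = 59437 / 3996.7 ≈ 14.9.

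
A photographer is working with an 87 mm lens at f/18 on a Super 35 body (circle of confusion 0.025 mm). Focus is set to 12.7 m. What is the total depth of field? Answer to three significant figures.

Hyperfocal distance H = f²/(N·c) + f = 87²/(18 × 0.025) + 87 = 7569/0.45 + 87 ≈ 16907.0 mm ≈ 16.91 m.
Near limit Dn = s·(H − f)/(H + s − 2f) = 12700 × (16907.0 − 87) / (16907.0 + 12700 − 2 × 87) = 12700 × 16820.0 / 29433.0 ≈ 7258 mm.
Far limit Df = s·(H − f)/(H − s) = 12700 × (16907.0 − 87) / (16907.0 − 12700) = 12700 × 16820.0 / 4207.0 ≈ 50776 mm.
Depth of field = Df − Dn = 50776 − 7258 ≈ 43518 mm ≈ 43.5 m.

43.5 m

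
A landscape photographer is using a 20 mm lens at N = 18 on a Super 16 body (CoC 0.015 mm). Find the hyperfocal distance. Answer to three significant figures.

1.50 m

Hyperfocal distance H = f²/(N·c) + f = 20²/(18 × 0.015) + 20 = 400/0.27 + 20 ≈ 1501.5 mm ≈ 1.50 m.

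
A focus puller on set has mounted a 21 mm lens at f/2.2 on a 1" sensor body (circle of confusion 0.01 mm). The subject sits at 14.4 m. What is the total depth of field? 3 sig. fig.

Hyperfocal distance H = f²/(N·c) + f = 21²/(2.2 × 0.01) + 21 = 441/0.022 + 21 ≈ 20066.5 mm ≈ 20.07 m.
Near limit Dn = s·(H − f)/(H + s − 2f) = 14400 × (20066.5 − 21) / (20066.5 + 14400 − 2 × 21) = 14400 × 20045.5 / 34424.5 ≈ 8385 mm.
Far limit Df = s·(H − f)/(H − s) = 14400 × (20066.5 − 21) / (20066.5 − 14400) = 14400 × 20045.5 / 5666.5 ≈ 50941 mm.
Depth of field = Df − Dn = 50941 − 8385 ≈ 42556 mm ≈ 42.6 m.

42.6 m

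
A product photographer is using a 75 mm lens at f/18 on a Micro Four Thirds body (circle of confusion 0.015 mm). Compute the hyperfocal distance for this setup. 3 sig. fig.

20.9 m

Hyperfocal distance H = f²/(N·c) + f = 75²/(18 × 0.015) + 75 = 5625/0.27 + 75 ≈ 20908.3 mm ≈ 20.9 m.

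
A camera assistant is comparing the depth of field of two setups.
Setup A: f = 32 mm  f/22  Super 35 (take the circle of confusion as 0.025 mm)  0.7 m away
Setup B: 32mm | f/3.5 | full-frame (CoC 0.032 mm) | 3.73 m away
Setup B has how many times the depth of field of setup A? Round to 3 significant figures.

Setup A: H = 32²/(22×0.025) + 32 ≈ 1893.8 mm; DoF = Df − Dn = 1091.68 − 515.16 ≈ 576.52 mm.
Setup B: H = 32²/(3.5×0.032) + 32 ≈ 9174.9 mm; DoF = Df − Dn = 6263.3 − 2655.8 ≈ 3607.5 mm.
Ratio = 3607.5 / 576.52 ≈ 6.26.

6.26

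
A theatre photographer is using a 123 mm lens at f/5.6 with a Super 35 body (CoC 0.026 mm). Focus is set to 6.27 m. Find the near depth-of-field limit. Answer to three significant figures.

Hyperfocal distance H = f²/(N·c) + f = 123²/(5.6 × 0.026) + 123 = 15129/0.1456 + 123 ≈ 104031.0 mm ≈ 104.0 m.
Near limit Dn = s·(H − f)/(H + s − 2f) = 6270 × (104031.0 − 123) / (104031.0 + 6270 − 2 × 123) = 6270 × 103908.0 / 110055.0 ≈ 5919.8 mm ≈ 5.92 m.

5.92 m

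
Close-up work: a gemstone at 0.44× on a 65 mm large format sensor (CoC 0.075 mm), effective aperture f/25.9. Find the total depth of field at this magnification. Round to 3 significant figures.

At magnification m, DoF ≈ 2·N_eff·c/m² = 2 × 25.9 × 0.075 / 0.44² = 3.885 / 0.1936 ≈ 20.1 mm.

20.1 mm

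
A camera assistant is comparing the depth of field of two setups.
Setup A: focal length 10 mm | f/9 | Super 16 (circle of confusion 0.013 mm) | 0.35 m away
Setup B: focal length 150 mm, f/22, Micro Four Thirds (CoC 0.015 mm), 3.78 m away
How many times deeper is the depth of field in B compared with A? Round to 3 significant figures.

1.22

Setup A: H = 10²/(9×0.013) + 10 ≈ 864.7 mm; DoF = Df − Dn = 581.20 − 250.39 ≈ 330.81 mm.
Setup B: H = 150²/(22×0.015) + 150 ≈ 68331.8 mm; DoF = Df − Dn = 3992.56 − 3588.93 ≈ 403.63 mm.
Ratio = 403.63 / 330.81 ≈ 1.22.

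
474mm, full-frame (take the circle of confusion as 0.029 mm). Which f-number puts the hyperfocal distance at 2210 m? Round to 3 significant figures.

f/3.51

Rearrange H = f²/(N·c) + f for N: N = f² / ((H − f)·c).
N = 474² / ((2210000 − 474) × 0.029) = 224676 / 64076 ≈ 3.51.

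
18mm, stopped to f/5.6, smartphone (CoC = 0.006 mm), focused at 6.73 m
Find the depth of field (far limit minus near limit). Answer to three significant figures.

Hyperfocal distance H = f²/(N·c) + f = 18²/(5.6 × 0.006) + 18 = 324/0.0336 + 18 ≈ 9660.9 mm ≈ 9.661 m.
Near limit Dn = s·(H − f)/(H + s − 2f) = 6730 × (9660.9 − 18) / (9660.9 + 6730 − 2 × 18) = 6730 × 9642.9 / 16354.9 ≈ 3968 mm.
Far limit Df = s·(H − f)/(H − s) = 6730 × (9660.9 − 18) / (9660.9 − 6730) = 6730 × 9642.9 / 2930.9 ≈ 22142 mm.
Depth of field = Df − Dn = 22142 − 3968 ≈ 18174 mm ≈ 18.2 m.

18.2 m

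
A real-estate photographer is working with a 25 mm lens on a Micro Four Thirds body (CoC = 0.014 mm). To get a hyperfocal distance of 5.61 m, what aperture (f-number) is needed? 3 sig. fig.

Rearrange H = f²/(N·c) + f for N: N = f² / ((H − f)·c).
N = 25² / ((5610 − 25) × 0.014) = 625 / 78.19 ≈ 7.99.

f/7.99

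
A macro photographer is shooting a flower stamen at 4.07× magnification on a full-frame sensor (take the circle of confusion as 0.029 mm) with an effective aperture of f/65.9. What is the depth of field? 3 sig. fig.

0.231 mm

At magnification m, DoF ≈ 2·N_eff·c/m² = 2 × 65.9 × 0.029 / 4.07² = 3.822 / 16.56 ≈ 0.231 mm.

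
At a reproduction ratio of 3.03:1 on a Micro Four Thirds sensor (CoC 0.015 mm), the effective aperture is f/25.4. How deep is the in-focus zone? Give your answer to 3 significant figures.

At magnification m, DoF ≈ 2·N_eff·c/m² = 2 × 25.4 × 0.015 / 3.03² = 0.762 / 9.181 ≈ 0.083 mm.

0.0830 mm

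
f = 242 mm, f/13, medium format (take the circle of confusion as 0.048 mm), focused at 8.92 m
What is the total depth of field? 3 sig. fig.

Hyperfocal distance H = f²/(N·c) + f = 242²/(13 × 0.048) + 242 = 58564/0.624 + 242 ≈ 94094.6 mm ≈ 94.09 m.
Near limit Dn = s·(H − f)/(H + s − 2f) = 8920 × (94094.6 − 242) / (94094.6 + 8920 − 2 × 242) = 8920 × 93852.6 / 102530.6 ≈ 8165.0 mm.
Far limit Df = s·(H − f)/(H − s) = 8920 × (94094.6 − 242) / (94094.6 − 8920) = 8920 × 93852.6 / 85174.6 ≈ 9828.8 mm.
Depth of field = Df − Dn = 9828.8 − 8165.0 ≈ 1663.8 mm ≈ 1.66 m.

1.66 m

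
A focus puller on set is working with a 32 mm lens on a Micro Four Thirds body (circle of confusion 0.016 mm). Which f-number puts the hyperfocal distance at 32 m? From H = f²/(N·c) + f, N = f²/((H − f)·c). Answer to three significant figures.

Rearrange H = f²/(N·c) + f for N: N = f² / ((H − f)·c).
N = 32² / ((32000 − 32) × 0.016) = 1024 / 511.5 ≈ 2.00.

f/2.00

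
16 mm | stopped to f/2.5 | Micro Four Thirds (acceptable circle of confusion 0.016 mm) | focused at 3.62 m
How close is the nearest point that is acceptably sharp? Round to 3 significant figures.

Hyperfocal distance H = f²/(N·c) + f = 16²/(2.5 × 0.016) + 16 = 256/0.04 + 16 ≈ 6416.0 mm ≈ 6.416 m.
Near limit Dn = s·(H − f)/(H + s − 2f) = 3620 × (6416.0 − 16) / (6416.0 + 3620 − 2 × 16) = 3620 × 6400.0 / 10004.0 ≈ 2315.9 mm ≈ 2.32 m.

2.32 m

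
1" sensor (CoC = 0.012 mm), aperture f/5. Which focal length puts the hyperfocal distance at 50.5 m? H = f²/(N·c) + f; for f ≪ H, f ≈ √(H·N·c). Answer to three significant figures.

55.0 mm

From H = f²/(N·c) + f, with f ≪ H: f ≈ √(H·N·c) = √(50500 × 5 × 0.012) = √3030.0 ≈ 55.05 mm.
Exact: f² + N·c·f − N·c·H = 0 ⇒ f = (−N·c + √((N·c)² + 4·N·c·H))/2 = (−0.06 + √12120)/2 ≈ 55.015 mm ≈ 55.0 mm.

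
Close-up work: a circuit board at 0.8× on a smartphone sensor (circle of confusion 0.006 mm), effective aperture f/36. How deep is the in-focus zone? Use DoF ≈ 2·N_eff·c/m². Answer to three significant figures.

0.675 mm

At magnification m, DoF ≈ 2·N_eff·c/m² = 2 × 36 × 0.006 / 0.8² = 0.432 / 0.64 ≈ 0.675 mm.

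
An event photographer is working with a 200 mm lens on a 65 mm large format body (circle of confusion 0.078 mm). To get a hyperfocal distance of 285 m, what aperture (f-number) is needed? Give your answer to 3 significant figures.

f/1.80

Rearrange H = f²/(N·c) + f for N: N = f² / ((H − f)·c).
N = 200² / ((285000 − 200) × 0.078) = 40000 / 22214 ≈ 1.80.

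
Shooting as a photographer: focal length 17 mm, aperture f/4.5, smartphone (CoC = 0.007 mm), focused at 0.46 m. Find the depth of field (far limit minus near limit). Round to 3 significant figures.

44.5 mm

Hyperfocal distance H = f²/(N·c) + f = 17²/(4.5 × 0.007) + 17 = 289/0.0315 + 17 ≈ 9191.6 mm ≈ 9.192 m.
Near limit Dn = s·(H − f)/(H + s − 2f) = 460 × (9191.6 − 17) / (9191.6 + 460 − 2 × 17) = 460 × 9174.6 / 9617.6 ≈ 438.812 mm.
Far limit Df = s·(H − f)/(H − s) = 460 × (9191.6 − 17) / (9191.6 − 460) = 460 × 9174.6 / 8731.6 ≈ 483.338 mm.
Depth of field = Df − Dn = 483.338 − 438.812 ≈ 44.526 mm.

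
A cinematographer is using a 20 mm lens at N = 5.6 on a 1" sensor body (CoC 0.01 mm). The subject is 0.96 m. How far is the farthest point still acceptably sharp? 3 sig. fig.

Hyperfocal distance H = f²/(N·c) + f = 20²/(5.6 × 0.01) + 20 = 400/0.056 + 20 ≈ 7162.9 mm ≈ 7.163 m.
Far limit Df = s·(H − f)/(H − s) = 960 × (7162.9 − 20) / (7162.9 − 960) = 960 × 7142.9 / 6202.9 ≈ 1105.5 mm ≈ 1.11 m.

1.11 m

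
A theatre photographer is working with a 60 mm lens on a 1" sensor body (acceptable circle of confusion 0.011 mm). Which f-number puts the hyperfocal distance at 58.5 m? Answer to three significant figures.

f/5.60

Rearrange H = f²/(N·c) + f for N: N = f² / ((H − f)·c).
N = 60² / ((58500 − 60) × 0.011) = 3600 / 642.8 ≈ 5.60.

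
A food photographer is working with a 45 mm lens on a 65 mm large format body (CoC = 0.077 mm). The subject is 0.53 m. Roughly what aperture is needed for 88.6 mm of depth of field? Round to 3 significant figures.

Write h = H − f = f²/(N·c). The thin-lens limits are Dn = s·h/(h + (s−f)) and Df = s·h/(h − (s−f)), so DoF = Df − Dn = 2·s·(s−f)·h / (h² − (s−f)²).
That is a quadratic in h: DoF·h² − 2·s·(s−f)·h − DoF·(s−f)² = 0 ⇒ h = (s−f)·(s + √(s² + DoF²)) / DoF = 485 × (530 + √(530² + 88.6²)) / 88.6 = 485 × (530 + 537.355) / 88.6 ≈ 5842.7 mm.
Then N = f²/(c·h) = 45² / (0.077 × 5842.7) = 2025 / 449.89 ≈ 4.50.

f/4.50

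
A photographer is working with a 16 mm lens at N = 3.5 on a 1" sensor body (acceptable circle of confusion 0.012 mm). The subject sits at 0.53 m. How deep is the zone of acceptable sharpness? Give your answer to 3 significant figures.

Hyperfocal distance H = f²/(N·c) + f = 16²/(3.5 × 0.012) + 16 = 256/0.042 + 16 ≈ 6111.2 mm ≈ 6.111 m.
Near limit Dn = s·(H − f)/(H + s − 2f) = 530 × (6111.2 − 16) / (6111.2 + 530 − 2 × 16) = 530 × 6095.2 / 6609.2 ≈ 488.782 mm.
Far limit Df = s·(H − f)/(H − s) = 530 × (6111.2 − 16) / (6111.2 − 530) = 530 × 6095.2 / 5581.2 ≈ 578.810 mm.
Depth of field = Df − Dn = 578.810 − 488.782 ≈ 90.028 mm.

90.0 mm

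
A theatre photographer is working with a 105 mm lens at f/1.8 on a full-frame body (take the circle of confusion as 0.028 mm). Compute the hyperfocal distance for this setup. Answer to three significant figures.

219 m

Hyperfocal distance H = f²/(N·c) + f = 105²/(1.8 × 0.028) + 105 = 11025/0.0504 + 105 ≈ 218855.0 mm ≈ 219 m.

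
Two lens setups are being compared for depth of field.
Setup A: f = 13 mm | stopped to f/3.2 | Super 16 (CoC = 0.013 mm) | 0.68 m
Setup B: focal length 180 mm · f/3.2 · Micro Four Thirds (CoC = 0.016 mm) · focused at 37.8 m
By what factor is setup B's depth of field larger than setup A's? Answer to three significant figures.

Setup A: H = 13²/(3.2×0.013) + 13 ≈ 4075.5 mm; DoF = Df − Dn = 813.58 − 584.10 ≈ 229.48 mm.
Setup B: H = 180²/(3.2×0.016) + 180 ≈ 632992.5 mm; DoF = Df − Dn = 40189.2 − 35678.9 ≈ 4510.3 mm.
Ratio = 4510.3 / 229.48 ≈ 19.7.

19.7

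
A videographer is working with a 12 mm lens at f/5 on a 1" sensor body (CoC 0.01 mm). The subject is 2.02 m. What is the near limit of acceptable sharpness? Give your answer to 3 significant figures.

1.19 m

Hyperfocal distance H = f²/(N·c) + f = 12²/(5 × 0.01) + 12 = 144/0.05 + 12 ≈ 2892.0 mm ≈ 2.892 m.
Near limit Dn = s·(H − f)/(H + s − 2f) = 2020 × (2892.0 − 12) / (2892.0 + 2020 − 2 × 12) = 2020 × 2880.0 / 4888.0 ≈ 1190.2 mm ≈ 1.19 m.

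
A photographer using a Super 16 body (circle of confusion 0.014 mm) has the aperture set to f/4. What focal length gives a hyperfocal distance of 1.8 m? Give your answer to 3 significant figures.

10.0 mm

From H = f²/(N·c) + f, with f ≪ H: f ≈ √(H·N·c) = √(1800 × 4 × 0.014) = √100.80 ≈ 10.04 mm.
The +f correction barely moves this — solving exactly, f² + N·c·f − N·c·H = 0 ⇒ f = (−N·c + √((N·c)² + 4·N·c·H))/2 = (−0.056 + √403.20)/2 ≈ 10.012 mm, so f ≈ 10.0 mm.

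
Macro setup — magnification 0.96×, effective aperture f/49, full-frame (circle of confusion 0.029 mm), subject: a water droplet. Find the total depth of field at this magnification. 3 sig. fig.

3.08 mm

At magnification m, DoF ≈ 2·N_eff·c/m² = 2 × 49 × 0.029 / 0.96² = 2.842 / 0.9216 ≈ 3.08 mm.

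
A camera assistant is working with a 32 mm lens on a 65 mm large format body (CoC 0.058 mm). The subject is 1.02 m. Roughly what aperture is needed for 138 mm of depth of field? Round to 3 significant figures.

Write h = H − f = f²/(N·c). The thin-lens limits are Dn = s·h/(h + (s−f)) and Df = s·h/(h − (s−f)), so DoF = Df − Dn = 2·s·(s−f)·h / (h² − (s−f)²).
That is a quadratic in h: DoF·h² − 2·s·(s−f)·h − DoF·(s−f)² = 0 ⇒ h = (s−f)·(s + √(s² + DoF²)) / DoF = 988 × (1020 + √(1020² + 138²)) / 138 = 988 × (1020 + 1029.29) / 138 ≈ 14672 mm.
Then N = f²/(c·h) = 32² / (0.058 × 14672) = 1024 / 850.96 ≈ 1.20.

f/1.20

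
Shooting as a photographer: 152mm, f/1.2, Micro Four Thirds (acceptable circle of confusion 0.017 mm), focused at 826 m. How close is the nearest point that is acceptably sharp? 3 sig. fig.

478 m

Hyperfocal distance H = f²/(N·c) + f = 152²/(1.2 × 0.017) + 152 = 23104/0.0204 + 152 ≈ 1132701.0 mm ≈ 1133 m.
Near limit Dn = s·(H − f)/(H + s − 2f) = 826000 × (1132701.0 − 152) / (1132701.0 + 826000 − 2 × 152) = 826000 × 1132549.0 / 1958397.0 ≈ 477679 mm ≈ 478 m.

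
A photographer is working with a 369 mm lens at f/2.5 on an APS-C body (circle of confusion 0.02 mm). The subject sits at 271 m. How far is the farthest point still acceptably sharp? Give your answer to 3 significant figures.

301 m

Hyperfocal distance H = f²/(N·c) + f = 369²/(2.5 × 0.02) + 369 = 136161/0.05 + 369 ≈ 2723589.0 mm ≈ 2724 m.
Far limit Df = s·(H − f)/(H − s) = 271000 × (2723589.0 − 369) / (2723589.0 − 271000) = 271000 × 2723220.0 / 2452589.0 ≈ 300904 mm ≈ 301 m.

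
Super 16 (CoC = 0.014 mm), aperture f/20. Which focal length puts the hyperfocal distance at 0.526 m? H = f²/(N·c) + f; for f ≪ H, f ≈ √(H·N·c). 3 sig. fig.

From H = f²/(N·c) + f, with f ≪ H: f ≈ √(H·N·c) = √(526 × 20 × 0.014) = √147.28 ≈ 12.14 mm.
Exact: f² + N·c·f − N·c·H = 0 ⇒ f = (−N·c + √((N·c)² + 4·N·c·H))/2 = (−0.28 + √589.20)/2 ≈ 11.997 mm ≈ 12.0 mm.

12.0 mm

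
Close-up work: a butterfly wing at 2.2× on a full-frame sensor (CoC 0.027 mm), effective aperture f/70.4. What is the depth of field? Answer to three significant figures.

At magnification m, DoF ≈ 2·N_eff·c/m² = 2 × 70.4 × 0.027 / 2.2² = 3.802 / 4.84 ≈ 0.785 mm.

0.785 mm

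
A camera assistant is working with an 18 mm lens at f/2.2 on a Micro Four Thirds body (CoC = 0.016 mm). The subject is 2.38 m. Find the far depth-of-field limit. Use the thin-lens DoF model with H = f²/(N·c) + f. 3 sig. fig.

Hyperfocal distance H = f²/(N·c) + f = 18²/(2.2 × 0.016) + 18 = 324/0.0352 + 18 ≈ 9222.5 mm ≈ 9.223 m.
Far limit Df = s·(H − f)/(H − s) = 2380 × (9222.5 − 18) / (9222.5 − 2380) = 2380 × 9204.5 / 6842.5 ≈ 3201.6 mm ≈ 3.20 m.

3.20 m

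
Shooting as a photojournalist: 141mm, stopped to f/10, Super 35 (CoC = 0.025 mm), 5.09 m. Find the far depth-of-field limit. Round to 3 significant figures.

Hyperfocal distance H = f²/(N·c) + f = 141²/(10 × 0.025) + 141 = 19881/0.25 + 141 ≈ 79665.0 mm ≈ 79.67 m.
Far limit Df = s·(H − f)/(H − s) = 5090 × (79665.0 − 141) / (79665.0 − 5090) = 5090 × 79524.0 / 74575.0 ≈ 5427.8 mm ≈ 5.43 m.

5.43 m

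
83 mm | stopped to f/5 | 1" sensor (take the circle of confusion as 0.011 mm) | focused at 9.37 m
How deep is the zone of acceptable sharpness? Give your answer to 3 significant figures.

1.40 m

Hyperfocal distance H = f²/(N·c) + f = 83²/(5 × 0.011) + 83 = 6889/0.055 + 83 ≈ 125337.5 mm ≈ 125.3 m.
Near limit Dn = s·(H − f)/(H + s − 2f) = 9370 × (125337.5 − 83) / (125337.5 + 9370 − 2 × 83) = 9370 × 125254.5 / 134541.5 ≈ 8723.2 mm.
Far limit Df = s·(H − f)/(H − s) = 9370 × (125337.5 − 83) / (125337.5 − 9370) = 9370 × 125254.5 / 115967.5 ≈ 10120.4 mm.
Depth of field = Df − Dn = 10120.4 − 8723.2 ≈ 1397.2 mm ≈ 1.40 m.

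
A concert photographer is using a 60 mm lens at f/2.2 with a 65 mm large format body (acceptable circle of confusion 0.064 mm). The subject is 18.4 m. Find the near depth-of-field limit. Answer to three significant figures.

Hyperfocal distance H = f²/(N·c) + f = 60²/(2.2 × 0.064) + 60 = 3600/0.1408 + 60 ≈ 25628.2 mm ≈ 25.63 m.
Near limit Dn = s·(H − f)/(H + s − 2f) = 18400 × (25628.2 − 60) / (25628.2 + 18400 − 2 × 60) = 18400 × 25568.2 / 43908.2 ≈ 10715 mm ≈ 10.7 m.

10.7 m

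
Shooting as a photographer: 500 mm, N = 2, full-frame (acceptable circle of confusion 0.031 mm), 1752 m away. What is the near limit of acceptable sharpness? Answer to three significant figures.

1220 m

Hyperfocal distance H = f²/(N·c) + f = 500²/(2 × 0.031) + 500 = 250000/0.062 + 500 ≈ 4032758.1 mm ≈ 4033 m.
Near limit Dn = s·(H − f)/(H + s − 2f) = 1752000 × (4032758.1 − 500) / (4032758.1 + 1752000 − 2 × 500) = 1752000 × 4032258.1 / 5783758.1 ≈ 1221440 mm ≈ 1220 m.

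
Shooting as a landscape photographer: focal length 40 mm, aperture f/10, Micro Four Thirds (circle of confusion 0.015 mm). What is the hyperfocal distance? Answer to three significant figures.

Hyperfocal distance H = f²/(N·c) + f = 40²/(10 × 0.015) + 40 = 1600/0.15 + 40 ≈ 10706.7 mm ≈ 10.7 m.

10.7 m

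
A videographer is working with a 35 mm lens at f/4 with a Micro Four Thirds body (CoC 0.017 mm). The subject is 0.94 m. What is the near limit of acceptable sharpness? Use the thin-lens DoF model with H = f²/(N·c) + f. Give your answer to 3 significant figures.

Hyperfocal distance H = f²/(N·c) + f = 35²/(4 × 0.017) + 35 = 1225/0.068 + 35 ≈ 18049.7 mm ≈ 18.05 m.
Near limit Dn = s·(H − f)/(H + s − 2f) = 940 × (18049.7 − 35) / (18049.7 + 940 − 2 × 35) = 940 × 18014.7 / 18919.7 ≈ 895.04 mm ≈ 0.895 m.

0.895 m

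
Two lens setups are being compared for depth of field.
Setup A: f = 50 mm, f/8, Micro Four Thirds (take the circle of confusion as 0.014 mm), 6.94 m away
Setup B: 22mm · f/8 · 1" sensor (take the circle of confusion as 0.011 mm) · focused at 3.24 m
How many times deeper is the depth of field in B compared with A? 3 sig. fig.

Setup A: H = 50²/(8×0.014) + 50 ≈ 22371.4 mm; DoF = Df − Dn = 10038.7 − 5303.1 ≈ 4735.6 mm.
Setup B: H = 22²/(8×0.011) + 22 ≈ 5522.0 mm; DoF = Df − Dn = 7808.9 − 2044.0 ≈ 5764.9 mm.
Ratio = 5764.9 / 4735.6 ≈ 1.22.

1.22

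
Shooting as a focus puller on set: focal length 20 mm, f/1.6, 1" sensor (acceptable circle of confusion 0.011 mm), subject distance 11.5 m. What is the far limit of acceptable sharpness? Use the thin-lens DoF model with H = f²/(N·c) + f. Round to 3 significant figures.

23.2 m

Hyperfocal distance H = f²/(N·c) + f = 20²/(1.6 × 0.011) + 20 = 400/0.0176 + 20 ≈ 22747.3 mm ≈ 22.75 m.
Far limit Df = s·(H − f)/(H − s) = 11500 × (22747.3 − 20) / (22747.3 − 11500) = 11500 × 22727.3 / 11247.3 ≈ 23238 mm ≈ 23.2 m.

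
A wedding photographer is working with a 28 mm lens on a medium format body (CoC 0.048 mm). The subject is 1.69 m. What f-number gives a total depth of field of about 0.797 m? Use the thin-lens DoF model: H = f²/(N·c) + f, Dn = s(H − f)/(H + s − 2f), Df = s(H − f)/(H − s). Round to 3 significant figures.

f/2.20

Write h = H − f = f²/(N·c). The thin-lens limits are Dn = s·h/(h + (s−f)) and Df = s·h/(h − (s−f)), so DoF = Df − Dn = 2·s·(s−f)·h / (h² − (s−f)²).
That is a quadratic in h: DoF·h² − 2·s·(s−f)·h − DoF·(s−f)² = 0 ⇒ h = (s−f)·(s + √(s² + DoF²)) / DoF = 1662 × (1690 + √(1690² + 797²)) / 797 = 1662 × (1690 + 1868.50) / 797 ≈ 7420.6 mm.
Then N = f²/(c·h) = 28² / (0.048 × 7420.6) = 784 / 356.19 ≈ 2.20.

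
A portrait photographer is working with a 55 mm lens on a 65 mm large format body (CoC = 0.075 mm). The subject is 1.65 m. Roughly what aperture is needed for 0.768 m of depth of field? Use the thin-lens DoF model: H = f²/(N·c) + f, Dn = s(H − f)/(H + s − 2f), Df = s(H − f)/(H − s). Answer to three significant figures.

Write h = H − f = f²/(N·c). The thin-lens limits are Dn = s·h/(h + (s−f)) and Df = s·h/(h − (s−f)), so DoF = Df − Dn = 2·s·(s−f)·h / (h² − (s−f)²).
That is a quadratic in h: DoF·h² − 2·s·(s−f)·h − DoF·(s−f)² = 0 ⇒ h = (s−f)·(s + √(s² + DoF²)) / DoF = 1595 × (1650 + √(1650² + 768²)) / 768 = 1595 × (1650 + 1819.98) / 768 ≈ 7206.5 mm.
Then N = f²/(c·h) = 55² / (0.075 × 7206.5) = 3025 / 540.49 ≈ 5.60.

f/5.60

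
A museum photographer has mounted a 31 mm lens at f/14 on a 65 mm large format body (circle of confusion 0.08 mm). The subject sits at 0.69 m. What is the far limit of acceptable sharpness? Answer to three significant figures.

2.97 m

Hyperfocal distance H = f²/(N·c) + f = 31²/(14 × 0.08) + 31 = 961/1.12 + 31 ≈ 889.0 mm ≈ 0.889 m.
Far limit Df = s·(H − f)/(H − s) = 690 × (889.0 − 31) / (889.0 − 690) = 690 × 858.0 / 199.0 ≈ 2974.6 mm ≈ 2.97 m.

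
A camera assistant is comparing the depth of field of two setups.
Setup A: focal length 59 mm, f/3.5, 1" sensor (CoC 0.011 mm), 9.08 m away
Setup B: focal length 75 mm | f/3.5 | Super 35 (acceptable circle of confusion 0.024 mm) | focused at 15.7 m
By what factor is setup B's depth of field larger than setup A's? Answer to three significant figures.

4.23

Setup A: H = 59²/(3.5×0.011) + 59 ≈ 90474.6 mm; DoF = Df − Dn = 10086.3 − 8256.3 ≈ 1830.0 mm.
Setup B: H = 75²/(3.5×0.024) + 75 ≈ 67039.3 mm; DoF = Df − Dn = 20478.3 − 12729.7 ≈ 7748.6 mm.
Ratio = 7748.6 / 1830.0 ≈ 4.23.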